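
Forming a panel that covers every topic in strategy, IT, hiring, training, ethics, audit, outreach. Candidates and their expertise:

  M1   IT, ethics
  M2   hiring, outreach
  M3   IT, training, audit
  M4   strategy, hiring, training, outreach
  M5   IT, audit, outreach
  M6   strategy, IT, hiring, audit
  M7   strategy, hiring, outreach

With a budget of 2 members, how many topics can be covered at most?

6

Choosing M1, M4 covers {strategy, IT, hiring, training, ethics, outreach} — 6 topics.
No choice of 2 members does better; here audit is left uncovered.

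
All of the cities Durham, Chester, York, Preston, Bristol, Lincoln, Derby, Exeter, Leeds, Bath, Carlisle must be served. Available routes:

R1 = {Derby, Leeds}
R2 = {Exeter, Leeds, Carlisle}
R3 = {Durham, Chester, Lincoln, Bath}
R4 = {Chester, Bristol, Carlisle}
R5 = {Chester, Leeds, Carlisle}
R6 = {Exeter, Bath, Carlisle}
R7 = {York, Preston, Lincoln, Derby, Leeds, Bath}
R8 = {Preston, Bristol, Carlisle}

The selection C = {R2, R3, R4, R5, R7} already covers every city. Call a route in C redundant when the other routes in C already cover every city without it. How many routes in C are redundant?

Drop R2: Exeter uncovered — not redundant.
Drop R3: Durham uncovered — not redundant.
Drop R4: Bristol uncovered — not redundant.
Drop R5: the rest still cover every city — redundant.
Drop R7: York, Preston, Derby uncovered — not redundant.
1 redundant: R5.

1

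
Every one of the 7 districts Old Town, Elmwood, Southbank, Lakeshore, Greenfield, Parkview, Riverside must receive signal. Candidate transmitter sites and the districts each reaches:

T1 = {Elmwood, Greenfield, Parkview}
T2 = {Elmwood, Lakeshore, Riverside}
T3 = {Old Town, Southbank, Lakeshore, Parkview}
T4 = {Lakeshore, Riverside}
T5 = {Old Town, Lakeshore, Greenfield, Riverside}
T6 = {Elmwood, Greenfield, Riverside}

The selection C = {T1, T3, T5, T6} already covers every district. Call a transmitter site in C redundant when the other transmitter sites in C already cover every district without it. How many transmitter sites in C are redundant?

Drop T1: the rest still cover every district — redundant.
Drop T3: Southbank uncovered — not redundant.
Drop T5: the rest still cover every district — redundant.
Drop T6: the rest still cover every district — redundant.
3 redundant: T1, T5, T6.

3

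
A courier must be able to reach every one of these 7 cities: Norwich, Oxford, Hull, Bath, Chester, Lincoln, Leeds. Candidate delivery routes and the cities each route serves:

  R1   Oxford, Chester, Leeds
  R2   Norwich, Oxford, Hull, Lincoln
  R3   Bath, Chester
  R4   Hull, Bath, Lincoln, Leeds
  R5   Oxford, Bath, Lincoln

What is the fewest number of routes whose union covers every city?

3

R1, R2, R3 together cover {Norwich, Oxford, Hull, Bath, Chester, Lincoln, Leeds} — every city.
No 2 of the 5 routes cover everything (all 10 pairs fall short), so 3 is minimum.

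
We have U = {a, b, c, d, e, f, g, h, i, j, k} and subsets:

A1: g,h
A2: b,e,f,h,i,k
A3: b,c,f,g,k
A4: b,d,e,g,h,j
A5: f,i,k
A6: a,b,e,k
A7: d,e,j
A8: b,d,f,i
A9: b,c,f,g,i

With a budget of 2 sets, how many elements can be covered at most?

9

Choosing A2, A4 covers {b, d, e, f, g, h, i, j, k} — 9 elements.
No choice of 2 sets does better; here a, c are left uncovered.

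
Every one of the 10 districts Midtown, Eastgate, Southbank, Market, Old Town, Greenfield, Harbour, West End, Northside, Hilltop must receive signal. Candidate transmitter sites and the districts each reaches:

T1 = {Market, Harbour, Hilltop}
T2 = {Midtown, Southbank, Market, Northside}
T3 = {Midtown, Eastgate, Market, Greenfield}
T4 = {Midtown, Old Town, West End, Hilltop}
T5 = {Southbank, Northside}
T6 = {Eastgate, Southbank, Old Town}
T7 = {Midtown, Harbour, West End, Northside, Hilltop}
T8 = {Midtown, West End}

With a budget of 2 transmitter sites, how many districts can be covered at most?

Choosing T3, T7 covers {Midtown, Eastgate, Market, Greenfield, Harbour, West End, Northside, Hilltop} — 8 districts.
No choice of 2 transmitter sites does better; here Southbank, Old Town are left uncovered.

8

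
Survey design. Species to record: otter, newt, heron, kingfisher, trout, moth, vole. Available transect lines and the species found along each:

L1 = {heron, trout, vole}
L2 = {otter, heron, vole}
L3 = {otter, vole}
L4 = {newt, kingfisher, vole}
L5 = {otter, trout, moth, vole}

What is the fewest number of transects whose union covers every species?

3

L1, L4, L5 together cover {otter, newt, heron, kingfisher, trout, moth, vole} — every species.
No 2 of the 5 transects cover everything (all 10 pairs fall short), so 3 is minimum.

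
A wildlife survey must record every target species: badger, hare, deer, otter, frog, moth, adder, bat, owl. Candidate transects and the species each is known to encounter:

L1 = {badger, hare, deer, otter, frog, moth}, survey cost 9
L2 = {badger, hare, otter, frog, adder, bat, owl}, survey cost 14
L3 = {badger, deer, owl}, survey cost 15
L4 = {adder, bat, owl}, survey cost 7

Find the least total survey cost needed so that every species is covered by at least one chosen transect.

L1, L4 cover every species at survey cost 9 + 7 = 16.
Any cover uses at least 2 transects; among all covering selections none totals below 16.

16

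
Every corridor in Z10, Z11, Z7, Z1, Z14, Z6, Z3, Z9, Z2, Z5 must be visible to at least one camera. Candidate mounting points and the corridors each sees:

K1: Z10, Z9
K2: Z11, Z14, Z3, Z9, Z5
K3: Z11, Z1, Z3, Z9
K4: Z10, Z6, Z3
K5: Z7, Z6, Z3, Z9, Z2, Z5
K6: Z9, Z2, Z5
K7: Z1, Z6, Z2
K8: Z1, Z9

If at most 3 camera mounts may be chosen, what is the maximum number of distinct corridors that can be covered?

9

Choosing K1, K2, K5 covers {Z10, Z11, Z7, Z14, Z6, Z3, Z9, Z2, Z5} — 9 corridors.
No choice of 3 camera mounts does better; here Z1 is left uncovered.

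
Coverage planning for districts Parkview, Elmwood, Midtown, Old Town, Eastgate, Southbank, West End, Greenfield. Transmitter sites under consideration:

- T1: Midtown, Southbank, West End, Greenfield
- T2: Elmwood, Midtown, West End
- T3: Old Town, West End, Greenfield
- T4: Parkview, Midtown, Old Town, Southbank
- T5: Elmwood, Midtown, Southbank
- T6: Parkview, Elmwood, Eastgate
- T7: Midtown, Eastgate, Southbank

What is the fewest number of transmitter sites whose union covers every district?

3

T1, T3, T6 together cover {Parkview, Elmwood, Midtown, Old Town, Eastgate, Southbank, West End, Greenfield} — every district.
No 2 of the 7 transmitter sites cover everything (all 21 pairs fall short), so 3 is minimum.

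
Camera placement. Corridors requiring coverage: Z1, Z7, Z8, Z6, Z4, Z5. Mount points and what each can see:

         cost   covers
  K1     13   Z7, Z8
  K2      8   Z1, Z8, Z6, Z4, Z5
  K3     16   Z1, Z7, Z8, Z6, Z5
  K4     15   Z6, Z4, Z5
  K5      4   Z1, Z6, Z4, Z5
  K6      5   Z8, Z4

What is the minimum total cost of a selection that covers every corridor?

K1, K5 cover every corridor at cost 13 + 4 = 17.
Any cover uses at least 2 camera mounts; among all covering selections none totals below 17.

17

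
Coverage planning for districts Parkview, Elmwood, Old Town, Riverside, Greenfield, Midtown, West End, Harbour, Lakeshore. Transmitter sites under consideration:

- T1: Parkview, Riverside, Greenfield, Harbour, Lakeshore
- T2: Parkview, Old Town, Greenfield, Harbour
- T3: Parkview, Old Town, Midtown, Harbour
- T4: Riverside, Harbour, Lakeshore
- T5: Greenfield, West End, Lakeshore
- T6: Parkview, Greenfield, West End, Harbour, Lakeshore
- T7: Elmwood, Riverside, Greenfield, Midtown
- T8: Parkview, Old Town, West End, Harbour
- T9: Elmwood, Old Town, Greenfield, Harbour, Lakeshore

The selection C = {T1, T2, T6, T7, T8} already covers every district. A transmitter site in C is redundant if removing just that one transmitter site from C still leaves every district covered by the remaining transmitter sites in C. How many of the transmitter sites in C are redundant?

4

Drop T1: the rest still cover every district — redundant.
Drop T2: the rest still cover every district — redundant.
Drop T6: the rest still cover every district — redundant.
Drop T7: Elmwood, Midtown uncovered — not redundant.
Drop T8: the rest still cover every district — redundant.
4 redundant: T1, T2, T6, T8.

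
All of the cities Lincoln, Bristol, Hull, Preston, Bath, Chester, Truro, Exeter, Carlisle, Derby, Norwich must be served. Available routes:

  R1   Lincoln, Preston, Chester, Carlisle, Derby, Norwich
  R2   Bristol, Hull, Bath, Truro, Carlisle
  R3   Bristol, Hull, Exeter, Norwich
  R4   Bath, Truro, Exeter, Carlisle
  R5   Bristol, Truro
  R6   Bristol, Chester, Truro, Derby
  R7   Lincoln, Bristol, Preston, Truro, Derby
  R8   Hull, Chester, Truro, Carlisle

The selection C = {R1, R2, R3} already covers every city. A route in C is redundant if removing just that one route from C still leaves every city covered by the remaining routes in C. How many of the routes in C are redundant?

Drop R1: Lincoln, Preston, Chester, Derby uncovered — not redundant.
Drop R2: Bath, Truro uncovered — not redundant.
Drop R3: Exeter uncovered — not redundant.
None of the routes in C is redundant.

0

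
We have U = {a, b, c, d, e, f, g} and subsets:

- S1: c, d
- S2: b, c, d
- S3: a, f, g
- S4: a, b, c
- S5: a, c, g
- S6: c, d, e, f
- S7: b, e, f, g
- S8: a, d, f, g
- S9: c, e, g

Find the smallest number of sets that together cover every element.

3

S1, S3, S7 together cover {a, b, c, d, e, f, g} — every element.
No 2 of the 9 sets cover everything (all 36 pairs fall short), so 3 is minimum.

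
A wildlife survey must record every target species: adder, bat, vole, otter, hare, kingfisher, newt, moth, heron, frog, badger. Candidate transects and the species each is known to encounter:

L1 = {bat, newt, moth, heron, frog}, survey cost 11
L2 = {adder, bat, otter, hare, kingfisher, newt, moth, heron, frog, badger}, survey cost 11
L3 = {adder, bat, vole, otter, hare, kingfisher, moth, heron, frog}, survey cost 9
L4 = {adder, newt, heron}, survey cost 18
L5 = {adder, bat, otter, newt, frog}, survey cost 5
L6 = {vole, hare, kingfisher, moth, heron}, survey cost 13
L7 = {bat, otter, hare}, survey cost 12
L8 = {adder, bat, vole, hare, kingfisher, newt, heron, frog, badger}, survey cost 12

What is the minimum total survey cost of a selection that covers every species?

20

L2, L3 cover every species at survey cost 11 + 9 = 20.
Any cover uses at least 2 transects; among all covering selections none totals below 20.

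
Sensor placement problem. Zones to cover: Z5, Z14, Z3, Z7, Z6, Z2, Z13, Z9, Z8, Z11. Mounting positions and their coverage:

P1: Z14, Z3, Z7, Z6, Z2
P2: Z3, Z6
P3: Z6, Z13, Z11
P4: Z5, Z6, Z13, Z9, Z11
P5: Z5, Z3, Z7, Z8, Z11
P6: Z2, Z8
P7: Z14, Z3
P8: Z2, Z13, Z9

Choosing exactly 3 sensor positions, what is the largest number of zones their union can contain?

Choosing P1, P4, P5 covers {Z5, Z14, Z3, Z7, Z6, Z2, Z13, Z9, Z8, Z11} — 10 zones.
That is all 10 zones.

10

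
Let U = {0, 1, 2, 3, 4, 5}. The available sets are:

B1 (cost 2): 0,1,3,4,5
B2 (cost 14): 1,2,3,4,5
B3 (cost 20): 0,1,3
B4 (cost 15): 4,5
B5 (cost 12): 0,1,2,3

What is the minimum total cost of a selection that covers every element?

B1, B5 cover every element at cost 2 + 12 = 14.
Any cover uses at least 2 sets; among all covering selections none totals below 14.

14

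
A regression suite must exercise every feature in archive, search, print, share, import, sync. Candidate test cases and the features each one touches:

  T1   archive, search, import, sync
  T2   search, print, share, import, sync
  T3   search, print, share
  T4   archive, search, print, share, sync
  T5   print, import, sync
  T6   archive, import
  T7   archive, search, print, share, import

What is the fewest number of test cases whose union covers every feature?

2

T1, T2 together cover {archive, search, print, share, import, sync} — every feature.
No single test case contains all 6 features, so 2 is optimal.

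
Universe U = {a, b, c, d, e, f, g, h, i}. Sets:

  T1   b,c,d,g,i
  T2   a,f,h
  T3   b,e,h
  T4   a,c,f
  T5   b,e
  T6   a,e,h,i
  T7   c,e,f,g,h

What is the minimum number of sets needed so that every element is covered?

T1, T2, T3 together cover {a, b, c, d, e, f, g, h, i} — every element.
No 2 of the 7 sets cover everything (all 21 pairs fall short), so 3 is minimum.

3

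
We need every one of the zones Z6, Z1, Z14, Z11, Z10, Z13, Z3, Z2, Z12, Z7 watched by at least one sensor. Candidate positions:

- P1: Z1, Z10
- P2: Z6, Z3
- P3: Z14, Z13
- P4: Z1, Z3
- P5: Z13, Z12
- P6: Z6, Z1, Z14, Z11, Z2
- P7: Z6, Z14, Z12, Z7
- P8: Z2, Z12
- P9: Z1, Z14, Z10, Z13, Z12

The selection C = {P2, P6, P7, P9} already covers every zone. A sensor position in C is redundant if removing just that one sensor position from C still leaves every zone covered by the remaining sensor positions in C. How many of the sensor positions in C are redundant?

0

Drop P2: Z3 uncovered — not redundant.
Drop P6: Z11, Z2 uncovered — not redundant.
Drop P7: Z7 uncovered — not redundant.
Drop P9: Z10, Z13 uncovered — not redundant.
None of the sensor positions in C is redundant.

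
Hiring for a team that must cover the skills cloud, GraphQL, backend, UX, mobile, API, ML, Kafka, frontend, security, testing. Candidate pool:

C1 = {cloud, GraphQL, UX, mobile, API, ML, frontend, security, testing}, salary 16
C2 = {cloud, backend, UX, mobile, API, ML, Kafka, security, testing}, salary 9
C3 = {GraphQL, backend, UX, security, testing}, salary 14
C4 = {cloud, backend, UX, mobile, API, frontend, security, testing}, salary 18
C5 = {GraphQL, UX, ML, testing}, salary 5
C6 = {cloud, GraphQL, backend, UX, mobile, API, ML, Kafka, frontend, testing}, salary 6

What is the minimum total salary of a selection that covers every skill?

C2, C6 cover every skill at salary 9 + 6 = 15.
Any cover uses at least 2 candidates; among all covering selections none totals below 15.

15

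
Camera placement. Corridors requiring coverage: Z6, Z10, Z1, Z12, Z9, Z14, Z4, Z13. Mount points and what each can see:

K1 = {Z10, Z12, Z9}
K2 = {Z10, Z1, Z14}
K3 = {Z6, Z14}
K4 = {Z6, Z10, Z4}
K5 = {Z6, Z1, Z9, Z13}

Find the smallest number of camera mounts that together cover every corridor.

4

K1, K2, K4, K5 together cover {Z6, Z10, Z1, Z12, Z9, Z14, Z4, Z13} — every corridor.
No 3 of the 5 camera mounts cover everything (all 10 triples fall short), so 4 is minimum.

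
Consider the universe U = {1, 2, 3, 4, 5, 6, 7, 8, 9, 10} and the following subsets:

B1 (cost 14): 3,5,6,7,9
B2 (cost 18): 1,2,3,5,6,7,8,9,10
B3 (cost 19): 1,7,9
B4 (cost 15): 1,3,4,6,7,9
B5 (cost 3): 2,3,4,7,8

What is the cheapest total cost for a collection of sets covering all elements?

B2, B5 cover every element at cost 18 + 3 = 21.
Any cover uses at least 2 sets; among all covering selections none totals below 21.

21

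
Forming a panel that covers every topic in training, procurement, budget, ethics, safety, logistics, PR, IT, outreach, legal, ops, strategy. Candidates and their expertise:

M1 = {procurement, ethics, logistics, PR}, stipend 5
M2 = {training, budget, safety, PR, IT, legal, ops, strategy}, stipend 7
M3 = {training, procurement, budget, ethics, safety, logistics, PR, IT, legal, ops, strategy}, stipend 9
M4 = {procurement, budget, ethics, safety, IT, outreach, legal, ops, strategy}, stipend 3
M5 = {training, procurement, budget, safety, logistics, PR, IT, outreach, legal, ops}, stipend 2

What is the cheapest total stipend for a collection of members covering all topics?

5

M4, M5 cover every topic at stipend 3 + 2 = 5.
Any cover uses at least 2 members; among all covering selections none totals below 5.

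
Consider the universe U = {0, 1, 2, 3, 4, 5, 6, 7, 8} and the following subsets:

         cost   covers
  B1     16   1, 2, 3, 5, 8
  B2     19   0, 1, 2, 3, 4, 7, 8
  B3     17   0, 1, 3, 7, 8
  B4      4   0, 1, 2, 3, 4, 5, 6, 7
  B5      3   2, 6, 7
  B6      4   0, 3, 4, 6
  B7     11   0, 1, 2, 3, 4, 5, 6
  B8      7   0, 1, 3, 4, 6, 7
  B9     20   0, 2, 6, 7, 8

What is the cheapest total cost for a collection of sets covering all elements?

B1, B4 cover every element at cost 16 + 4 = 20.
Any cover uses at least 2 sets; among all covering selections none totals below 20.

20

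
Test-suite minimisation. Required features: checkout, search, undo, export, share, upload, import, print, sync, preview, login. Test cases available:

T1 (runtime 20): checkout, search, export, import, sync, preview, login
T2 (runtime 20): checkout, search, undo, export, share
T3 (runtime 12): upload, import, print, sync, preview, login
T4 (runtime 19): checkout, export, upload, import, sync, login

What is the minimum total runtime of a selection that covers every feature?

32

T2, T3 cover every feature at runtime 20 + 12 = 32.
Any cover uses at least 2 test cases; among all covering selections none totals below 32.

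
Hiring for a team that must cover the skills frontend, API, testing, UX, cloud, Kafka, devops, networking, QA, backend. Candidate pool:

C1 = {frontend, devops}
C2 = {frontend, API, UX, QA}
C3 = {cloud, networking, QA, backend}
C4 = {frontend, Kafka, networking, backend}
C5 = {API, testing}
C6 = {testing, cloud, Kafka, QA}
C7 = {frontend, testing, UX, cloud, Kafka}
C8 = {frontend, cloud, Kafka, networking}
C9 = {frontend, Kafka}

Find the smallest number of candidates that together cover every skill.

C1, C2, C3, C6 together cover {frontend, API, testing, UX, cloud, Kafka, devops, networking, QA, backend} — every skill.
No 3 of the 9 candidates cover everything (all 84 triples fall short), so 4 is minimum.

4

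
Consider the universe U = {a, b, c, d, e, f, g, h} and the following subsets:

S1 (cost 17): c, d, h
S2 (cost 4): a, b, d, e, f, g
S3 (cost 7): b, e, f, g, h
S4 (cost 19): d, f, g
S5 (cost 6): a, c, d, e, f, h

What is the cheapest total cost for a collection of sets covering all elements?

10

S2, S5 cover every element at cost 4 + 6 = 10.
Any cover uses at least 2 sets; among all covering selections none totals below 10.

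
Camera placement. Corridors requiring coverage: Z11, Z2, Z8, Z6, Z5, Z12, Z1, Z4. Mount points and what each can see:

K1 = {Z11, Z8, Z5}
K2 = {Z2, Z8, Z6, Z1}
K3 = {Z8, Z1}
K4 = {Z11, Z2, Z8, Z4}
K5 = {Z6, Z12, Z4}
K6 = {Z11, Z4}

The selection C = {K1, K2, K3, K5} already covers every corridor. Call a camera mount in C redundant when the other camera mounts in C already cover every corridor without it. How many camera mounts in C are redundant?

Drop K1: Z11, Z5 uncovered — not redundant.
Drop K2: Z2 uncovered — not redundant.
Drop K3: the rest still cover every corridor — redundant.
Drop K5: Z12, Z4 uncovered — not redundant.
1 redundant: K3.

1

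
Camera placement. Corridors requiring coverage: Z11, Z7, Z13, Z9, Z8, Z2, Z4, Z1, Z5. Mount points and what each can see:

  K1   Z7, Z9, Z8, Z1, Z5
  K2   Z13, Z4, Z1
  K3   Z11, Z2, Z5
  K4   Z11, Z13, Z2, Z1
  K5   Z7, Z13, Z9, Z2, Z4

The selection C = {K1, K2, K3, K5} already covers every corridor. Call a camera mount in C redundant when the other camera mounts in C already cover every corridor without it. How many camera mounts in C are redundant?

Drop K1: Z8 uncovered — not redundant.
Drop K2: the rest still cover every corridor — redundant.
Drop K3: Z11 uncovered — not redundant.
Drop K5: the rest still cover every corridor — redundant.
2 redundant: K2, K5.

2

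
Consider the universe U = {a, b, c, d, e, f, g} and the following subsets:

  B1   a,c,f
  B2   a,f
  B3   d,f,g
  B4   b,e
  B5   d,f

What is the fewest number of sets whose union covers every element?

B1, B3, B4 together cover {a, b, c, d, e, f, g} — every element.
No 2 of the 5 sets cover everything (all 10 pairs fall short), so 3 is minimum.

3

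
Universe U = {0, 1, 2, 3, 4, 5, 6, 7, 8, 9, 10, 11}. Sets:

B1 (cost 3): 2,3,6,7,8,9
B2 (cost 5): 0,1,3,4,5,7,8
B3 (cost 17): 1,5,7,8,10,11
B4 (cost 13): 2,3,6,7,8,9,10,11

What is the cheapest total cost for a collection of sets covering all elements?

B2, B4 cover every element at cost 5 + 13 = 18.
Any cover uses at least 2 sets; among all covering selections none totals below 18.
Greedy by coverage-per-cost would pick B1, B2, B4 for 21 — worse than the optimum 18.

18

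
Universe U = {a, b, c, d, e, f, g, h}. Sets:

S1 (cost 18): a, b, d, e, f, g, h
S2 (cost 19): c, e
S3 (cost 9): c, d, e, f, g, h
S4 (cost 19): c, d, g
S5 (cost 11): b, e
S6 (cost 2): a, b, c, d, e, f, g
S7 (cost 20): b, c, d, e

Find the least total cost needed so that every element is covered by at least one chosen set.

11

S3, S6 cover every element at cost 9 + 2 = 11.
Any cover uses at least 2 sets; among all covering selections none totals below 11.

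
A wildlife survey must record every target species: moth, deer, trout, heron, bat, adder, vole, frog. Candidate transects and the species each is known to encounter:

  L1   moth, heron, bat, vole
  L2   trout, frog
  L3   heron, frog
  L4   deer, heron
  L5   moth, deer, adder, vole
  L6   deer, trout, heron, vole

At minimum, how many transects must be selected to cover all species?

3

L1, L2, L5 together cover {moth, deer, trout, heron, bat, adder, vole, frog} — every species.
No 2 of the 6 transects cover everything (all 15 pairs fall short), so 3 is minimum.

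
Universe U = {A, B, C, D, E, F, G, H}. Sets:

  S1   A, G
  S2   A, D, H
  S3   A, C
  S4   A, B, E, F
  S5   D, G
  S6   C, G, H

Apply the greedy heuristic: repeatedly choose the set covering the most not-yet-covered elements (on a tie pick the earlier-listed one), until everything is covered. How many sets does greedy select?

Pick 1: S4 covers 4 new elements (A, B, E, F).
Pick 2: S6 covers 3 new elements (C, G, H).
Pick 3: S2 covers 1 new elements (D).
Greedy uses 3 sets.

3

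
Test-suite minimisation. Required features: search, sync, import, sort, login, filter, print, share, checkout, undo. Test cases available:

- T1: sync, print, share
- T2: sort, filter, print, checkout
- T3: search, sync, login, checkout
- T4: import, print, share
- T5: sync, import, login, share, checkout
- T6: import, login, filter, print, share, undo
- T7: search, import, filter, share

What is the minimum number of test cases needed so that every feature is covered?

T2, T3, T6 together cover {search, sync, import, sort, login, filter, print, share, checkout, undo} — every feature.
No 2 of the 7 test cases cover everything (all 21 pairs fall short), so 3 is minimum.

3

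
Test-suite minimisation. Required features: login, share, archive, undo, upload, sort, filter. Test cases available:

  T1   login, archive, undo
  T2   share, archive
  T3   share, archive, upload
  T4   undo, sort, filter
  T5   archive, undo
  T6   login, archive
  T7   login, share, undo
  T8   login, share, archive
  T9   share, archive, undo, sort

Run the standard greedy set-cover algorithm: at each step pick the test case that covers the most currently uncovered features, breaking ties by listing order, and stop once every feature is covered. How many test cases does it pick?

4

Pick 1: T9 covers 4 new features (share, archive, undo, sort).
Pick 2: T1 covers 1 new features (login).
Pick 3: T3 covers 1 new features (upload).
Pick 4: T4 covers 1 new features (filter).
Greedy uses 4 test cases. (The true minimum is 3.)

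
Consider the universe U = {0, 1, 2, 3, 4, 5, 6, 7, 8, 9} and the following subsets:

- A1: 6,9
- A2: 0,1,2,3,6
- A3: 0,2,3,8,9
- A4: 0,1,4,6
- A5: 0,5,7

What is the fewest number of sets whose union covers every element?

A3, A4, A5 together cover {0, 1, 2, 3, 4, 5, 6, 7, 8, 9} — every element.
No 2 of the 5 sets cover everything (all 10 pairs fall short), so 3 is minimum.
Greedy (largest uncovered first) would take A2, A3, A5, A4 — 4 sets — but 3 suffice.

3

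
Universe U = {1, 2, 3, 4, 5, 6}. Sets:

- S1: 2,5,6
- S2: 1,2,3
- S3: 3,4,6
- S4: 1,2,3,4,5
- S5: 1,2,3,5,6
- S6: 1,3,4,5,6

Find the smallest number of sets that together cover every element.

S1, S4 together cover {1, 2, 3, 4, 5, 6} — every element.
No single set contains all 6 elements, so 2 is optimal.

2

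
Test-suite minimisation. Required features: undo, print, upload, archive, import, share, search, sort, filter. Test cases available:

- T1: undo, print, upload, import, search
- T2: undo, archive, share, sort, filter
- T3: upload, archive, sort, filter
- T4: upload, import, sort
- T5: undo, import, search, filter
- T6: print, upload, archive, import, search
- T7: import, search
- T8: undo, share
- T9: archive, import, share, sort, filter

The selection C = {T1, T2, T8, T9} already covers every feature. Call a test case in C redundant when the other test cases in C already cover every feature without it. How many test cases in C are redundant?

3

Drop T1: print, upload, search uncovered — not redundant.
Drop T2: the rest still cover every feature — redundant.
Drop T8: the rest still cover every feature — redundant.
Drop T9: the rest still cover every feature — redundant.
3 redundant: T2, T8, T9.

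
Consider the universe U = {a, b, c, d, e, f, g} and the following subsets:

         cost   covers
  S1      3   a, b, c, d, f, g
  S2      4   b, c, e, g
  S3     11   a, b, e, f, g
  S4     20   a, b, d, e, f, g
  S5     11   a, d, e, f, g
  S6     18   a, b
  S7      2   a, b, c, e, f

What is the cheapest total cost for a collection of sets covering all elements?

5

S1, S7 cover every element at cost 3 + 2 = 5.
Any cover uses at least 2 sets; among all covering selections none totals below 5.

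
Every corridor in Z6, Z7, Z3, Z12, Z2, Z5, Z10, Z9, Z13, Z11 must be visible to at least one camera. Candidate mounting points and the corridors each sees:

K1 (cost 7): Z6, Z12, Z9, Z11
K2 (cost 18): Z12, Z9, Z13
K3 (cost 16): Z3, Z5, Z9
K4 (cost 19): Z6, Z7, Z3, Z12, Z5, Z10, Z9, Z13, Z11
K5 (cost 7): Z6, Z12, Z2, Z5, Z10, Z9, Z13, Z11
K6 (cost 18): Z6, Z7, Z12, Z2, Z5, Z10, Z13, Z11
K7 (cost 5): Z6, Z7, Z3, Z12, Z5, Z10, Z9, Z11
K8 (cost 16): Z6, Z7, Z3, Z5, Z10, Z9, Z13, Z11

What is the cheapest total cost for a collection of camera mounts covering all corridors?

12

K5, K7 cover every corridor at cost 7 + 5 = 12.
Any cover uses at least 2 camera mounts; among all covering selections none totals below 12.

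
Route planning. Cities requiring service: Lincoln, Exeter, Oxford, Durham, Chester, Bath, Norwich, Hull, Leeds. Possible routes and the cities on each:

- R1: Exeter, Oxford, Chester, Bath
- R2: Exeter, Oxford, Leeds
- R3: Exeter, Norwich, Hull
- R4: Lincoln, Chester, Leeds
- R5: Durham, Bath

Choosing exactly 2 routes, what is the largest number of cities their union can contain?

6

Choosing R1, R3 covers {Exeter, Oxford, Chester, Bath, Norwich, Hull} — 6 cities.
No choice of 2 routes does better; here Lincoln, Durham, Leeds are left uncovered.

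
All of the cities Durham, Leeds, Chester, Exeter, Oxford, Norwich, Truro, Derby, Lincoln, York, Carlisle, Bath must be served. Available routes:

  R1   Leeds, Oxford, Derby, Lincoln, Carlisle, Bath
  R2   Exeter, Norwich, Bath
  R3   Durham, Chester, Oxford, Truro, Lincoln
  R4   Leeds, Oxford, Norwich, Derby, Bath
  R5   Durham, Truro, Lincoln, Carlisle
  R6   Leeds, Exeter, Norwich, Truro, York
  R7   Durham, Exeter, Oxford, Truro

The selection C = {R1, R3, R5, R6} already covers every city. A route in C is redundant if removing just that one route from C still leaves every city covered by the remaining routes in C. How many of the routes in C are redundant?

Drop R1: Derby, Bath uncovered — not redundant.
Drop R3: Chester uncovered — not redundant.
Drop R5: the rest still cover every city — redundant.
Drop R6: Exeter, Norwich, York uncovered — not redundant.
1 redundant: R5.

1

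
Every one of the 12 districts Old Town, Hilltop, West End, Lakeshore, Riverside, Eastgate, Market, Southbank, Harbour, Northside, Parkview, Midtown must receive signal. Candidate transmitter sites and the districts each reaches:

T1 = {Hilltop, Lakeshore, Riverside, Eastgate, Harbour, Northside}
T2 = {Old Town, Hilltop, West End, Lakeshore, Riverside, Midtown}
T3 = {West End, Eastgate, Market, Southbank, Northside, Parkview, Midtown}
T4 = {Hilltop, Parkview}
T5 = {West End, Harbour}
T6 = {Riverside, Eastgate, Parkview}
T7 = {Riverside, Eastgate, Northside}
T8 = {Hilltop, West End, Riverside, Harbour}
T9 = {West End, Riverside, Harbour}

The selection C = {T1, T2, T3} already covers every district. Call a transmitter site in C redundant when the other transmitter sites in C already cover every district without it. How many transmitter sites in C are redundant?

Drop T1: Harbour uncovered — not redundant.
Drop T2: Old Town uncovered — not redundant.
Drop T3: Market, Southbank, Parkview uncovered — not redundant.
None of the transmitter sites in C is redundant.

0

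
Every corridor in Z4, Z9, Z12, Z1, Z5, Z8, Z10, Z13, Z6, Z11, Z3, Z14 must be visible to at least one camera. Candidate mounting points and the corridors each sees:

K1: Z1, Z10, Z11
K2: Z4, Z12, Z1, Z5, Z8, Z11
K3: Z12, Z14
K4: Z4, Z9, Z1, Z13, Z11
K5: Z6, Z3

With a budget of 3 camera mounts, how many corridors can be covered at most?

Choosing K2, K4, K5 covers {Z4, Z9, Z12, Z1, Z5, Z8, Z13, Z6, Z11, Z3} — 10 corridors.
No choice of 3 camera mounts does better; here Z10, Z14 are left uncovered.

10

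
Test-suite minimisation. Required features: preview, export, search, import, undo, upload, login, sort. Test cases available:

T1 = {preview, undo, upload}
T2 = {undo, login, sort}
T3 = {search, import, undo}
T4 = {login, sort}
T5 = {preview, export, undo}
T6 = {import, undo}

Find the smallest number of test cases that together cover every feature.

T1, T2, T3, T5 together cover {preview, export, search, import, undo, upload, login, sort} — every feature.
No 3 of the 6 test cases cover everything (all 20 triples fall short), so 4 is minimum.

4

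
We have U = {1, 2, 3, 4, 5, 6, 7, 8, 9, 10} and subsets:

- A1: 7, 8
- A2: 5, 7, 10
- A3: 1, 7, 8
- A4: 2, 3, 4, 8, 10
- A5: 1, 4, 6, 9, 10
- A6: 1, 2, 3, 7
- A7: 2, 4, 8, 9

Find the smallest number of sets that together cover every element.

3

A2, A4, A5 together cover {1, 2, 3, 4, 5, 6, 7, 8, 9, 10} — every element.
No 2 of the 7 sets cover everything (all 21 pairs fall short), so 3 is minimum.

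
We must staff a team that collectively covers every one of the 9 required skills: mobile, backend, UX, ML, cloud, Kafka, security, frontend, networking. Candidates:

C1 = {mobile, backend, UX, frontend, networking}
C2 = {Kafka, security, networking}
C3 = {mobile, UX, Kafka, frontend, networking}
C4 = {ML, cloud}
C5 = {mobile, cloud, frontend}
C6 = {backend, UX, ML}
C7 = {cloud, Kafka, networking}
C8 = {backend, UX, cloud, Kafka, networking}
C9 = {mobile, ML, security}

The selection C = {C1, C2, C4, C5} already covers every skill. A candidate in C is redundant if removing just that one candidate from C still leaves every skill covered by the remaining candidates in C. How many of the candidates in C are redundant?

Drop C1: backend, UX uncovered — not redundant.
Drop C2: Kafka, security uncovered — not redundant.
Drop C4: ML uncovered — not redundant.
Drop C5: the rest still cover every skill — redundant.
1 redundant: C5.

1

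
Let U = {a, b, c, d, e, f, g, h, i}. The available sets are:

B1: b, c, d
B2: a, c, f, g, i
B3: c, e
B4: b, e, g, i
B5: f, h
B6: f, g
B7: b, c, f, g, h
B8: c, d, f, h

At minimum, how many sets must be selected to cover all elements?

B2, B4, B8 together cover {a, b, c, d, e, f, g, h, i} — every element.
No 2 of the 8 sets cover everything (all 28 pairs fall short), so 3 is minimum.
Greedy (largest uncovered first) would take B2, B1, B3, B5 — 4 sets — but 3 suffice.

3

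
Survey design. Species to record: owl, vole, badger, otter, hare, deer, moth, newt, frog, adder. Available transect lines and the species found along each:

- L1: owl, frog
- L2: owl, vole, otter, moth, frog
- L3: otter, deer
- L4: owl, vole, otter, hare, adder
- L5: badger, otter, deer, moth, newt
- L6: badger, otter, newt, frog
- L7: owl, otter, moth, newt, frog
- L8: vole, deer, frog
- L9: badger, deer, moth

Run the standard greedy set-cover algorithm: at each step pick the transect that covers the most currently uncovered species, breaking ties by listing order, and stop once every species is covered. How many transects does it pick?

3

Pick 1: L2 covers 5 new species (owl, vole, otter, moth, frog).
Pick 2: L5 covers 3 new species (badger, deer, newt).
Pick 3: L4 covers 2 new species (hare, adder).
Greedy uses 3 transects.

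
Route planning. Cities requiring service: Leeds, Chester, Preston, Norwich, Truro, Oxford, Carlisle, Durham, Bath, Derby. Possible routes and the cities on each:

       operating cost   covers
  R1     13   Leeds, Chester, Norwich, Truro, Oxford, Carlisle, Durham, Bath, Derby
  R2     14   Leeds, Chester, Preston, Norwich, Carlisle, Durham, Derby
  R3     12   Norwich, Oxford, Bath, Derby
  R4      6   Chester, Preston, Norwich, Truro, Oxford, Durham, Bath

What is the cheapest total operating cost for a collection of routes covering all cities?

R1, R4 cover every city at operating cost 13 + 6 = 19.
Any cover uses at least 2 routes; among all covering selections none totals below 19.

19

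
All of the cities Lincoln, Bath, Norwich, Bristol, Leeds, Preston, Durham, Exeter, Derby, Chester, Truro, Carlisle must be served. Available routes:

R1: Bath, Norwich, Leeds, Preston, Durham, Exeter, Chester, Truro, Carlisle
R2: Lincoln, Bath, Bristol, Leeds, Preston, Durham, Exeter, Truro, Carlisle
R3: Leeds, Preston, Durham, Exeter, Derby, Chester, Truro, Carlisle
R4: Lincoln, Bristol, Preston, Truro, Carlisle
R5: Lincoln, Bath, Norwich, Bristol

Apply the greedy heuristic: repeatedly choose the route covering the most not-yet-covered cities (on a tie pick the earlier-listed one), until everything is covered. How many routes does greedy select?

3

Pick 1: R1 covers 9 new cities (Bath, Norwich, Leeds, Preston, Durham, Exeter, Chester, Truro, Carlisle).
Pick 2: R2 covers 2 new cities (Lincoln, Bristol).
Pick 3: R3 covers 1 new cities (Derby).
Greedy uses 3 routes. (The true minimum is 2.)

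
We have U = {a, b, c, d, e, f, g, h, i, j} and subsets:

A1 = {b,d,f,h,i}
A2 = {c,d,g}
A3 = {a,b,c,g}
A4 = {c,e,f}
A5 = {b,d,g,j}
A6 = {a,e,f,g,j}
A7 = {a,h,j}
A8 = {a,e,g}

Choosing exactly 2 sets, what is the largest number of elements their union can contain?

Choosing A1, A6 covers {a, b, d, e, f, g, h, i, j} — 9 elements.
No choice of 2 sets does better; here c is left uncovered.

9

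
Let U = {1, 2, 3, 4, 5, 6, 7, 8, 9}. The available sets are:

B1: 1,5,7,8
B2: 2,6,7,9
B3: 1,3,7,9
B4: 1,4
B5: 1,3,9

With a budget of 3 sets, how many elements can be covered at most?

8

Choosing B1, B2, B3 covers {1, 2, 3, 5, 6, 7, 8, 9} — 8 elements.
No choice of 3 sets does better; here 4 is left uncovered.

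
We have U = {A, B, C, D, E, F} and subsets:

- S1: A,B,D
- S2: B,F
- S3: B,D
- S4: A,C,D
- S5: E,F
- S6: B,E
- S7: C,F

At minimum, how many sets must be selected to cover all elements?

S1, S4, S5 together cover {A, B, C, D, E, F} — every element.
No 2 of the 7 sets cover everything (all 21 pairs fall short), so 3 is minimum.

3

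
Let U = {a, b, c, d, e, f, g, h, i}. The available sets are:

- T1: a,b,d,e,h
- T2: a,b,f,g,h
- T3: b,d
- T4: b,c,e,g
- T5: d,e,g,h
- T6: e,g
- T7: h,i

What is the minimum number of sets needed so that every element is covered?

T1, T2, T4, T7 together cover {a, b, c, d, e, f, g, h, i} — every element.
No 3 of the 7 sets cover everything (all 35 triples fall short), so 4 is minimum.

4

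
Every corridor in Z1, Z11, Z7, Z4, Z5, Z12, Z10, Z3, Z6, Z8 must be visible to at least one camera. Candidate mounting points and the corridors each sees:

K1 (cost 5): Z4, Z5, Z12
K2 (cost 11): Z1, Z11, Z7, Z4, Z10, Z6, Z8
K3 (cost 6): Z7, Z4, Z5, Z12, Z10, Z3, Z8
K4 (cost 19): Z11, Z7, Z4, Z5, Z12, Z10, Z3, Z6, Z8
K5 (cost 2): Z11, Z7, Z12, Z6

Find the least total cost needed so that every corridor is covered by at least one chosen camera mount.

17

K2, K3 cover every corridor at cost 11 + 6 = 17.
Any cover uses at least 2 camera mounts; among all covering selections none totals below 17.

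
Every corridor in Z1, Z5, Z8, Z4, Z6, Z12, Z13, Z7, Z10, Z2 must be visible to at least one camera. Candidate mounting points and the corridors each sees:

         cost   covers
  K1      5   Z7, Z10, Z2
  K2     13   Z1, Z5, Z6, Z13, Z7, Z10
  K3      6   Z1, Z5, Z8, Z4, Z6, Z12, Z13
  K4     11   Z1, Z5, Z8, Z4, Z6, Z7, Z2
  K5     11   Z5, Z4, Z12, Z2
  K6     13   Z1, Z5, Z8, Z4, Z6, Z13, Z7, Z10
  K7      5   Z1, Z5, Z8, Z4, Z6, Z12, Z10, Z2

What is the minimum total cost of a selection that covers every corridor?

11

K1, K3 cover every corridor at cost 5 + 6 = 11.
Any cover uses at least 2 camera mounts; among all covering selections none totals below 11.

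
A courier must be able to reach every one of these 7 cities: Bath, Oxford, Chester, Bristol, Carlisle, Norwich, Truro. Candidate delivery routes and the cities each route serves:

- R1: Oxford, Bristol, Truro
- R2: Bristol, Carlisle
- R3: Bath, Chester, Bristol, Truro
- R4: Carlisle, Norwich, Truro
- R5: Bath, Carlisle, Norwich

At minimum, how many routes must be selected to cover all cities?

3

R1, R3, R4 together cover {Bath, Oxford, Chester, Bristol, Carlisle, Norwich, Truro} — every city.
No 2 of the 5 routes cover everything (all 10 pairs fall short), so 3 is minimum.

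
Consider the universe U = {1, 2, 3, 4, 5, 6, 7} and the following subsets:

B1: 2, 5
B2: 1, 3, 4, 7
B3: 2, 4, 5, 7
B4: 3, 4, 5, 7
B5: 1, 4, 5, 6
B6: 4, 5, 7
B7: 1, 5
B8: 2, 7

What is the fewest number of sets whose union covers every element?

3

B1, B2, B5 together cover {1, 2, 3, 4, 5, 6, 7} — every element.
No 2 of the 8 sets cover everything (all 28 pairs fall short), so 3 is minimum.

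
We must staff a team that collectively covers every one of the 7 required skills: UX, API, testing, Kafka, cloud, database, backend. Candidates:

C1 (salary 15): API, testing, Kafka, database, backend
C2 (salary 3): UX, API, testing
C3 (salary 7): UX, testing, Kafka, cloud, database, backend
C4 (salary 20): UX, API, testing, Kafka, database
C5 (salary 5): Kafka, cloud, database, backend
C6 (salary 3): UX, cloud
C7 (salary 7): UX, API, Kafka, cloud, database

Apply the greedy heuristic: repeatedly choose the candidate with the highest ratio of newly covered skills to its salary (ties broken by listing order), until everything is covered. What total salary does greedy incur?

8

Pick 1: C2 adds 3 new (UX, API, testing) at salary 3 (ratio 3/3).
Pick 2: C5 adds 4 new (Kafka, cloud, database, backend) at salary 5 (ratio 4/5).
Greedy total salary: 3 + 5 = 8.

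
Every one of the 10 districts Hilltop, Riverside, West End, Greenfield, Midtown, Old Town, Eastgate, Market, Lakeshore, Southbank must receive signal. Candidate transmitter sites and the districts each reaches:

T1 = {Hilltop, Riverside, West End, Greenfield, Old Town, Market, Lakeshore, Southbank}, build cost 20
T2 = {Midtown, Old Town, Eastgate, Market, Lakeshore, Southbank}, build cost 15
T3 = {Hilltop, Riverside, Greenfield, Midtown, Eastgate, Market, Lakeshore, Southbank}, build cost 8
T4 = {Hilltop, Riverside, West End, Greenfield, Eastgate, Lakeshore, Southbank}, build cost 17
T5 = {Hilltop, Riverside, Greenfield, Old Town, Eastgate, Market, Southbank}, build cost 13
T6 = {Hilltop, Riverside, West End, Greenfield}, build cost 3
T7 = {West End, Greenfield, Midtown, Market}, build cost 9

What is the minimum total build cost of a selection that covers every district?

18

T2, T6 cover every district at build cost 15 + 3 = 18.
Any cover uses at least 2 transmitter sites; among all covering selections none totals below 18.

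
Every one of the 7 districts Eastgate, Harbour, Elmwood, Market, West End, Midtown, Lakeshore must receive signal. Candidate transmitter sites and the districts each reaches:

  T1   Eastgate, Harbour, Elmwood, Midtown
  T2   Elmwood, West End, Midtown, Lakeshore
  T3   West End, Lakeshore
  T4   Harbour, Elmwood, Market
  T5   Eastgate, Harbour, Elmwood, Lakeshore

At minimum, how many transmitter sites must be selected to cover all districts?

3

T1, T2, T4 together cover {Eastgate, Harbour, Elmwood, Market, West End, Midtown, Lakeshore} — every district.
No 2 of the 5 transmitter sites cover everything (all 10 pairs fall short), so 3 is minimum.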